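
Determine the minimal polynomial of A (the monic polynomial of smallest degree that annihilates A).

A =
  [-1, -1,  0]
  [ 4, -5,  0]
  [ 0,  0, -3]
x^2 + 6*x + 9

The characteristic polynomial is χ_A(x) = (x + 3)^3, so the eigenvalues are known. The minimal polynomial is
  m_A(x) = Π_λ (x − λ)^{k_λ}
where k_λ is the size of the *largest* Jordan block for λ (equivalently, the smallest k with (A − λI)^k v = 0 for every generalised eigenvector v of λ).

  λ = -3: largest Jordan block has size 2, contributing (x + 3)^2

So m_A(x) = (x + 3)^2 = x^2 + 6*x + 9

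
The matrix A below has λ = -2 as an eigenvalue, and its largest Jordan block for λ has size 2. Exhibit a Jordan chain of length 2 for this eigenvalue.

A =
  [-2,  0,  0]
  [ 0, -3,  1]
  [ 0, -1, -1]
A Jordan chain for λ = -2 of length 2:
v_1 = (0, -1, -1)ᵀ
v_2 = (0, 1, 0)ᵀ

Let N = A − (-2)·I. We want v_2 with N^2 v_2 = 0 but N^1 v_2 ≠ 0; then v_{j-1} := N · v_j for j = 2, …, 2.

Pick v_2 = (0, 1, 0)ᵀ.
Then v_1 = N · v_2 = (0, -1, -1)ᵀ.

Sanity check: (A − (-2)·I) v_1 = (0, 0, 0)ᵀ = 0. ✓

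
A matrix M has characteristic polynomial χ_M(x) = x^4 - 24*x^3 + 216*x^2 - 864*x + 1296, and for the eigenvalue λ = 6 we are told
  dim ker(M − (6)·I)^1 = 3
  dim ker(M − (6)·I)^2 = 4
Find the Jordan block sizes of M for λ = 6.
Block sizes for λ = 6: [2, 1, 1]

From the dimensions of kernels of powers, the number of Jordan blocks of size at least j is d_j − d_{j−1} where d_j = dim ker(N^j) (with d_0 = 0). Computing the differences gives [3, 1].
The number of blocks of size exactly k is (#blocks of size ≥ k) − (#blocks of size ≥ k + 1), so the partition is: 2 block(s) of size 1, 1 block(s) of size 2.
In nonincreasing order the block sizes are [2, 1, 1].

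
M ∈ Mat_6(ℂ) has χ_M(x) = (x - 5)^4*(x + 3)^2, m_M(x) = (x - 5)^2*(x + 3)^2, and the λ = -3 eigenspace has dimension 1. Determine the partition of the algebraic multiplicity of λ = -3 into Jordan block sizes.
Block sizes for λ = -3: [2]

Step 1 — from the characteristic polynomial, algebraic multiplicity of λ = -3 is 2. From dim ker(M − (-3)·I) = 1, there are exactly 1 Jordan blocks for λ = -3.
Step 2 — from the minimal polynomial, the factor (x + 3)^2 tells us the largest block for λ = -3 has size 2.
Step 3 — with total size 2, 1 blocks, and largest block 2, the block sizes (in nonincreasing order) are [2].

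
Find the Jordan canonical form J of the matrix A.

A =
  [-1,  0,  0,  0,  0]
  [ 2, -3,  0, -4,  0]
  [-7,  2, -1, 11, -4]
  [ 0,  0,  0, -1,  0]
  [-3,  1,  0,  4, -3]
J_2(-3) ⊕ J_2(-1) ⊕ J_1(-1)

The characteristic polynomial is
  det(x·I − A) = x^5 + 9*x^4 + 30*x^3 + 46*x^2 + 33*x + 9 = (x + 1)^3*(x + 3)^2

Eigenvalues and multiplicities (the geometric multiplicity of λ is n − rank(A − λI), which equals the number of Jordan blocks for λ):
  λ = -3: algebraic multiplicity = 2, geometric multiplicity = 1
  λ = -1: algebraic multiplicity = 3, geometric multiplicity = 2

Determining the block sizes for each eigenvalue:
  λ = -3: one block (gm = 1), so the single block has size am = 2 → block sizes [2]
  λ = -1: 2 blocks summing to 3 forces exactly one block of size 2 and the rest size 1 → block sizes [2, 1]

Assembling the blocks gives a Jordan form
J =
  [-3,  1,  0,  0,  0]
  [ 0, -3,  0,  0,  0]
  [ 0,  0, -1,  1,  0]
  [ 0,  0,  0, -1,  0]
  [ 0,  0,  0,  0, -1]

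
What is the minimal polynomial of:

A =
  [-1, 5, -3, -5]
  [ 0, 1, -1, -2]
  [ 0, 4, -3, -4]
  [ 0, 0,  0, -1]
x^3 + 3*x^2 + 3*x + 1

The characteristic polynomial is χ_A(x) = (x + 1)^4, so the eigenvalues are known. The minimal polynomial is
  m_A(x) = Π_λ (x − λ)^{k_λ}
where k_λ is the size of the *largest* Jordan block for λ (equivalently, the smallest k with (A − λI)^k v = 0 for every generalised eigenvector v of λ).

  λ = -1: largest Jordan block has size 3, contributing (x + 1)^3

So m_A(x) = (x + 1)^3 = x^3 + 3*x^2 + 3*x + 1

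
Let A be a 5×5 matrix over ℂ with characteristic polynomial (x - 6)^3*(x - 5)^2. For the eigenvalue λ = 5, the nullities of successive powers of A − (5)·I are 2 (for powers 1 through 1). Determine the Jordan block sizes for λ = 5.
Block sizes for λ = 5: [1, 1]

From the dimensions of kernels of powers, the number of Jordan blocks of size at least j is d_j − d_{j−1} where d_j = dim ker(N^j) (with d_0 = 0). Computing the differences gives [2].
The number of blocks of size exactly k is (#blocks of size ≥ k) − (#blocks of size ≥ k + 1), so the partition is: 2 block(s) of size 1.
In nonincreasing order the block sizes are [1, 1].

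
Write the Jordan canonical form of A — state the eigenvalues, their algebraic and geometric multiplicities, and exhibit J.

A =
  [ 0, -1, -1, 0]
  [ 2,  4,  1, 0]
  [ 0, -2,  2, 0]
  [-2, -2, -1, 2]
J_3(2) ⊕ J_1(2)

The characteristic polynomial is
  det(x·I − A) = x^4 - 8*x^3 + 24*x^2 - 32*x + 16 = (x - 2)^4

Eigenvalues and multiplicities (the geometric multiplicity of λ is n − rank(A − λI), which equals the number of Jordan blocks for λ):
  λ = 2: algebraic multiplicity = 4, geometric multiplicity = 2

Determining the block sizes for each eigenvalue:
  λ = 2: with am = 4 and gm = 2, the partition is not yet determined (e.g. several partitions of 4 into 2 parts exist). Let N = A − (2)·I. Computing rank(N^1) = 2, rank(N^2) = 1, rank(N^3) = 0; the number of blocks of size ≥ j is rank(N^{j−1}) − rank(N^j), giving [2, 1, 1]. So we have 1 block(s) of size 3, 1 block(s) of size 1 → block sizes [3, 1]

Assembling the blocks gives a Jordan form
J =
  [2, 1, 0, 0]
  [0, 2, 1, 0]
  [0, 0, 2, 0]
  [0, 0, 0, 2]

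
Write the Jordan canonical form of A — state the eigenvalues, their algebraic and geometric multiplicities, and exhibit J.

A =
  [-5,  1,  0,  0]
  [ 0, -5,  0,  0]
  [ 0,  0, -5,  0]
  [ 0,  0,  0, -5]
J_2(-5) ⊕ J_1(-5) ⊕ J_1(-5)

The characteristic polynomial is
  det(x·I − A) = x^4 + 20*x^3 + 150*x^2 + 500*x + 625 = (x + 5)^4

Eigenvalues and multiplicities (the geometric multiplicity of λ is n − rank(A − λI), which equals the number of Jordan blocks for λ):
  λ = -5: algebraic multiplicity = 4, geometric multiplicity = 3

Determining the block sizes for each eigenvalue:
  λ = -5: 3 blocks summing to 4 forces exactly one block of size 2 and the rest size 1 → block sizes [2, 1, 1]

Assembling the blocks gives a Jordan form
J =
  [-5,  1,  0,  0]
  [ 0, -5,  0,  0]
  [ 0,  0, -5,  0]
  [ 0,  0,  0, -5]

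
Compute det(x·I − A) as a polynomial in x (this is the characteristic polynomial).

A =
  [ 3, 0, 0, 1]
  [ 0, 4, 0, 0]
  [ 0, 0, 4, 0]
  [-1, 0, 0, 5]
x^4 - 16*x^3 + 96*x^2 - 256*x + 256

Expanding det(x·I − A) (e.g. by cofactor expansion or by noting that A is similar to its Jordan form J, which has the same characteristic polynomial as A) gives
  χ_A(x) = x^4 - 16*x^3 + 96*x^2 - 256*x + 256
which factors as (x - 4)^4. The eigenvalues (with algebraic multiplicities) are λ = 4 with multiplicity 4.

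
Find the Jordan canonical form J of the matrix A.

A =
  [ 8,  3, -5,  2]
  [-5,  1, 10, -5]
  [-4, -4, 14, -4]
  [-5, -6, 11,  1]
J_3(6) ⊕ J_1(6)

The characteristic polynomial is
  det(x·I − A) = x^4 - 24*x^3 + 216*x^2 - 864*x + 1296 = (x - 6)^4

Eigenvalues and multiplicities (the geometric multiplicity of λ is n − rank(A − λI), which equals the number of Jordan blocks for λ):
  λ = 6: algebraic multiplicity = 4, geometric multiplicity = 2

Determining the block sizes for each eigenvalue:
  λ = 6: with am = 4 and gm = 2, the partition is not yet determined (e.g. several partitions of 4 into 2 parts exist). Let N = A − (6)·I. Computing rank(N^1) = 2, rank(N^2) = 1, rank(N^3) = 0; the number of blocks of size ≥ j is rank(N^{j−1}) − rank(N^j), giving [2, 1, 1]. So we have 1 block(s) of size 3, 1 block(s) of size 1 → block sizes [3, 1]

Assembling the blocks gives a Jordan form
J =
  [6, 1, 0, 0]
  [0, 6, 1, 0]
  [0, 0, 6, 0]
  [0, 0, 0, 6]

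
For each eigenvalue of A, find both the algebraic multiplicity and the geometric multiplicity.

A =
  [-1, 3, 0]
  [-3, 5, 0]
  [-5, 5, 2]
λ = 2: alg = 3, geom = 2

Step 1 — factor the characteristic polynomial to read off the algebraic multiplicities:
  χ_A(x) = (x - 2)^3

Step 2 — compute geometric multiplicities via the rank-nullity identity g(λ) = n − rank(A − λI):
  rank(A − (2)·I) = 1, so dim ker(A − (2)·I) = n − 1 = 2

Summary:
  λ = 2: algebraic multiplicity = 3, geometric multiplicity = 2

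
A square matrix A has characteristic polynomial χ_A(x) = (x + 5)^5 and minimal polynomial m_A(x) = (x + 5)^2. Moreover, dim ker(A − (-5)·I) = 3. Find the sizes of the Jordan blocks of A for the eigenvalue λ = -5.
Block sizes for λ = -5: [2, 2, 1]

Step 1 — from the characteristic polynomial, algebraic multiplicity of λ = -5 is 5. From dim ker(A − (-5)·I) = 3, there are exactly 3 Jordan blocks for λ = -5.
Step 2 — from the minimal polynomial, the factor (x + 5)^2 tells us the largest block for λ = -5 has size 2.
Step 3 — with total size 5, 3 blocks, and largest block 2, the block sizes (in nonincreasing order) are [2, 2, 1].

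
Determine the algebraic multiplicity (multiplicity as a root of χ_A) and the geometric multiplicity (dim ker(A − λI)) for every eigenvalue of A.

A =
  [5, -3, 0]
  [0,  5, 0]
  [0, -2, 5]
λ = 5: alg = 3, geom = 2

Step 1 — factor the characteristic polynomial to read off the algebraic multiplicities:
  χ_A(x) = (x - 5)^3

Step 2 — compute geometric multiplicities via the rank-nullity identity g(λ) = n − rank(A − λI):
  rank(A − (5)·I) = 1, so dim ker(A − (5)·I) = n − 1 = 2

Summary:
  λ = 5: algebraic multiplicity = 3, geometric multiplicity = 2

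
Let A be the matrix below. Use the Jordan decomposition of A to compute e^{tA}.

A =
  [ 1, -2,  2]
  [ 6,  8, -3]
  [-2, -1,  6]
e^{tA} =
  [-4*t*exp(5*t) + exp(5*t), -2*t*exp(5*t), 2*t*exp(5*t)]
  [6*t*exp(5*t), 3*t*exp(5*t) + exp(5*t), -3*t*exp(5*t)]
  [-2*t*exp(5*t), -t*exp(5*t), t*exp(5*t) + exp(5*t)]

Strategy: write A = P · J · P⁻¹ where J is a Jordan canonical form, so e^{tA} = P · e^{tJ} · P⁻¹, and e^{tJ} can be computed block-by-block.

A has Jordan form
J =
  [5, 1, 0]
  [0, 5, 0]
  [0, 0, 5]
(up to reordering of blocks).

Per-block formulas:
  For a 1×1 block at λ = 5: exp(t · [5]) = [e^(5t)].
  For a 2×2 Jordan block J_2(5): exp(t · J_2(5)) = e^(5t)·(I + t·N), where N is the 2×2 nilpotent shift.

After assembling e^{tJ} and conjugating by P, we get:

e^{tA} =
  [-4*t*exp(5*t) + exp(5*t), -2*t*exp(5*t), 2*t*exp(5*t)]
  [6*t*exp(5*t), 3*t*exp(5*t) + exp(5*t), -3*t*exp(5*t)]
  [-2*t*exp(5*t), -t*exp(5*t), t*exp(5*t) + exp(5*t)]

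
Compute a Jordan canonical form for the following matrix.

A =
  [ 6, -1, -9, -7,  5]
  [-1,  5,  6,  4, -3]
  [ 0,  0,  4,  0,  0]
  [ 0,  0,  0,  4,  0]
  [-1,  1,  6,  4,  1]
J_3(4) ⊕ J_1(4) ⊕ J_1(4)

The characteristic polynomial is
  det(x·I − A) = x^5 - 20*x^4 + 160*x^3 - 640*x^2 + 1280*x - 1024 = (x - 4)^5

Eigenvalues and multiplicities (the geometric multiplicity of λ is n − rank(A − λI), which equals the number of Jordan blocks for λ):
  λ = 4: algebraic multiplicity = 5, geometric multiplicity = 3

Determining the block sizes for each eigenvalue:
  λ = 4: with am = 5 and gm = 3, the partition is not yet determined (e.g. several partitions of 5 into 3 parts exist). Let N = A − (4)·I. Computing rank(N^1) = 2, rank(N^2) = 1, rank(N^3) = 0; the number of blocks of size ≥ j is rank(N^{j−1}) − rank(N^j), giving [3, 1, 1]. So we have 1 block(s) of size 3, 2 block(s) of size 1 → block sizes [3, 1, 1]

Assembling the blocks gives a Jordan form
J =
  [4, 1, 0, 0, 0]
  [0, 4, 1, 0, 0]
  [0, 0, 4, 0, 0]
  [0, 0, 0, 4, 0]
  [0, 0, 0, 0, 4]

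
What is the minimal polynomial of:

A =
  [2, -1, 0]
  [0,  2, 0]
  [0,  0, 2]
x^2 - 4*x + 4

The characteristic polynomial is χ_A(x) = (x - 2)^3, so the eigenvalues are known. The minimal polynomial is
  m_A(x) = Π_λ (x − λ)^{k_λ}
where k_λ is the size of the *largest* Jordan block for λ (equivalently, the smallest k with (A − λI)^k v = 0 for every generalised eigenvector v of λ).

  λ = 2: largest Jordan block has size 2, contributing (x − 2)^2

So m_A(x) = (x - 2)^2 = x^2 - 4*x + 4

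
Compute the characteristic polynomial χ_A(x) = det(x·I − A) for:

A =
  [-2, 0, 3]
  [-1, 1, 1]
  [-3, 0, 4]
x^3 - 3*x^2 + 3*x - 1

Expanding det(x·I − A) (e.g. by cofactor expansion or by noting that A is similar to its Jordan form J, which has the same characteristic polynomial as A) gives
  χ_A(x) = x^3 - 3*x^2 + 3*x - 1
which factors as (x - 1)^3. The eigenvalues (with algebraic multiplicities) are λ = 1 with multiplicity 3.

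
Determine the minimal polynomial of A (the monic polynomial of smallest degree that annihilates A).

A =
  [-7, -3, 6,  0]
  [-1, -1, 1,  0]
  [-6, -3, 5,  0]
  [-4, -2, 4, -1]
x^3 + 3*x^2 + 3*x + 1

The characteristic polynomial is χ_A(x) = (x + 1)^4, so the eigenvalues are known. The minimal polynomial is
  m_A(x) = Π_λ (x − λ)^{k_λ}
where k_λ is the size of the *largest* Jordan block for λ (equivalently, the smallest k with (A − λI)^k v = 0 for every generalised eigenvector v of λ).

  λ = -1: largest Jordan block has size 3, contributing (x + 1)^3

So m_A(x) = (x + 1)^3 = x^3 + 3*x^2 + 3*x + 1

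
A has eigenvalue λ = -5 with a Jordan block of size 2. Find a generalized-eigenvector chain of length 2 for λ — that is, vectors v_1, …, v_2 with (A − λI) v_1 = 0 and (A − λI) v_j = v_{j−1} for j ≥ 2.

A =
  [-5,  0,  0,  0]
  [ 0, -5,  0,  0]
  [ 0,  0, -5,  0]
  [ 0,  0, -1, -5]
A Jordan chain for λ = -5 of length 2:
v_1 = (0, 0, 0, -1)ᵀ
v_2 = (0, 0, 1, 0)ᵀ

Let N = A − (-5)·I. We want v_2 with N^2 v_2 = 0 but N^1 v_2 ≠ 0; then v_{j-1} := N · v_j for j = 2, …, 2.

Pick v_2 = (0, 0, 1, 0)ᵀ.
Then v_1 = N · v_2 = (0, 0, 0, -1)ᵀ.

Sanity check: (A − (-5)·I) v_1 = (0, 0, 0, 0)ᵀ = 0. ✓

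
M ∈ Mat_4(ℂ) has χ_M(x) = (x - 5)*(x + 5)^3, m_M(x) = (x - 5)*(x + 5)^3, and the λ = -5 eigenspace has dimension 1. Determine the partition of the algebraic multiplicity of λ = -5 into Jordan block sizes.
Block sizes for λ = -5: [3]

Step 1 — from the characteristic polynomial, algebraic multiplicity of λ = -5 is 3. From dim ker(M − (-5)·I) = 1, there are exactly 1 Jordan blocks for λ = -5.
Step 2 — from the minimal polynomial, the factor (x + 5)^3 tells us the largest block for λ = -5 has size 3.
Step 3 — with total size 3, 1 blocks, and largest block 3, the block sizes (in nonincreasing order) are [3].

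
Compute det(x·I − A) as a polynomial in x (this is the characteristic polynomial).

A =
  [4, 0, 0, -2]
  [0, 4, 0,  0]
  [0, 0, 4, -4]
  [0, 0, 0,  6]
x^4 - 18*x^3 + 120*x^2 - 352*x + 384

Expanding det(x·I − A) (e.g. by cofactor expansion or by noting that A is similar to its Jordan form J, which has the same characteristic polynomial as A) gives
  χ_A(x) = x^4 - 18*x^3 + 120*x^2 - 352*x + 384
which factors as (x - 6)*(x - 4)^3. The eigenvalues (with algebraic multiplicities) are λ = 4 with multiplicity 3, λ = 6 with multiplicity 1.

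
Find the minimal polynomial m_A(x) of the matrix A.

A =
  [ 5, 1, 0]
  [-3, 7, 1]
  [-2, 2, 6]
x^3 - 18*x^2 + 108*x - 216

The characteristic polynomial is χ_A(x) = (x - 6)^3, so the eigenvalues are known. The minimal polynomial is
  m_A(x) = Π_λ (x − λ)^{k_λ}
where k_λ is the size of the *largest* Jordan block for λ (equivalently, the smallest k with (A − λI)^k v = 0 for every generalised eigenvector v of λ).

  λ = 6: largest Jordan block has size 3, contributing (x − 6)^3

So m_A(x) = (x - 6)^3 = x^3 - 18*x^2 + 108*x - 216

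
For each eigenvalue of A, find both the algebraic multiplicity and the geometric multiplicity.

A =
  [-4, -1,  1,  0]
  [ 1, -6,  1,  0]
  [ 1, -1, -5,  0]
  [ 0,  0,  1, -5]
λ = -5: alg = 4, geom = 2

Step 1 — factor the characteristic polynomial to read off the algebraic multiplicities:
  χ_A(x) = (x + 5)^4

Step 2 — compute geometric multiplicities via the rank-nullity identity g(λ) = n − rank(A − λI):
  rank(A − (-5)·I) = 2, so dim ker(A − (-5)·I) = n − 2 = 2

Summary:
  λ = -5: algebraic multiplicity = 4, geometric multiplicity = 2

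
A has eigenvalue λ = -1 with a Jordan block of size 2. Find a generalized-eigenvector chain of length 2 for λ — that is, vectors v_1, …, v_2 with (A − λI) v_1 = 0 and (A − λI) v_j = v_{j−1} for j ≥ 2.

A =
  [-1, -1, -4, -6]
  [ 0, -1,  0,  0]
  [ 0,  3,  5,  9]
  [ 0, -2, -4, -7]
A Jordan chain for λ = -1 of length 2:
v_1 = (-1, 0, 3, -2)ᵀ
v_2 = (0, 1, 0, 0)ᵀ

Let N = A − (-1)·I. We want v_2 with N^2 v_2 = 0 but N^1 v_2 ≠ 0; then v_{j-1} := N · v_j for j = 2, …, 2.

Pick v_2 = (0, 1, 0, 0)ᵀ.
Then v_1 = N · v_2 = (-1, 0, 3, -2)ᵀ.

Sanity check: (A − (-1)·I) v_1 = (0, 0, 0, 0)ᵀ = 0. ✓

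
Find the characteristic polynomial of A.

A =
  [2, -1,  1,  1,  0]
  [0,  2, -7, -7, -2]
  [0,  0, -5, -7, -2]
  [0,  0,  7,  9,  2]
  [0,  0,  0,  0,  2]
x^5 - 10*x^4 + 40*x^3 - 80*x^2 + 80*x - 32

Expanding det(x·I − A) (e.g. by cofactor expansion or by noting that A is similar to its Jordan form J, which has the same characteristic polynomial as A) gives
  χ_A(x) = x^5 - 10*x^4 + 40*x^3 - 80*x^2 + 80*x - 32
which factors as (x - 2)^5. The eigenvalues (with algebraic multiplicities) are λ = 2 with multiplicity 5.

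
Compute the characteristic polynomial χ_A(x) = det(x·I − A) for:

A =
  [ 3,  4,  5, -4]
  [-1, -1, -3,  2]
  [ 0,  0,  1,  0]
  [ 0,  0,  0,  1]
x^4 - 4*x^3 + 6*x^2 - 4*x + 1

Expanding det(x·I − A) (e.g. by cofactor expansion or by noting that A is similar to its Jordan form J, which has the same characteristic polynomial as A) gives
  χ_A(x) = x^4 - 4*x^3 + 6*x^2 - 4*x + 1
which factors as (x - 1)^4. The eigenvalues (with algebraic multiplicities) are λ = 1 with multiplicity 4.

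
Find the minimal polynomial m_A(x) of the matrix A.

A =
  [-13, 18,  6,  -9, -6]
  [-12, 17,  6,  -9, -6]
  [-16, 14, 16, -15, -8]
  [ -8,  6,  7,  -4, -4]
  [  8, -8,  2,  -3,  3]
x^4 - 14*x^3 + 60*x^2 - 50*x - 125

The characteristic polynomial is χ_A(x) = (x - 5)^4*(x + 1), so the eigenvalues are known. The minimal polynomial is
  m_A(x) = Π_λ (x − λ)^{k_λ}
where k_λ is the size of the *largest* Jordan block for λ (equivalently, the smallest k with (A − λI)^k v = 0 for every generalised eigenvector v of λ).

  λ = -1: largest Jordan block has size 1, contributing (x + 1)
  λ = 5: largest Jordan block has size 3, contributing (x − 5)^3

So m_A(x) = (x - 5)^3*(x + 1) = x^4 - 14*x^3 + 60*x^2 - 50*x - 125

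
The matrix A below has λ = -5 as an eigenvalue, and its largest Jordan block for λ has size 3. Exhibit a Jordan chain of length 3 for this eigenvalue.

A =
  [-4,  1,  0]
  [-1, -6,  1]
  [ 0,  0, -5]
A Jordan chain for λ = -5 of length 3:
v_1 = (1, -1, 0)ᵀ
v_2 = (0, 1, 0)ᵀ
v_3 = (0, 0, 1)ᵀ

Let N = A − (-5)·I. We want v_3 with N^3 v_3 = 0 but N^2 v_3 ≠ 0; then v_{j-1} := N · v_j for j = 3, …, 2.

Pick v_3 = (0, 0, 1)ᵀ.
Then v_2 = N · v_3 = (0, 1, 0)ᵀ.
Then v_1 = N · v_2 = (1, -1, 0)ᵀ.

Sanity check: (A − (-5)·I) v_1 = (0, 0, 0)ᵀ = 0. ✓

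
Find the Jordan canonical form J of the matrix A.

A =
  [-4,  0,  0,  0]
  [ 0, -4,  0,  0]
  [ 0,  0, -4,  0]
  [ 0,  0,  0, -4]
J_1(-4) ⊕ J_1(-4) ⊕ J_1(-4) ⊕ J_1(-4)

The characteristic polynomial is
  det(x·I − A) = x^4 + 16*x^3 + 96*x^2 + 256*x + 256 = (x + 4)^4

Eigenvalues and multiplicities (the geometric multiplicity of λ is n − rank(A − λI), which equals the number of Jordan blocks for λ):
  λ = -4: algebraic multiplicity = 4, geometric multiplicity = 4

Determining the block sizes for each eigenvalue:
  λ = -4: gm = am = 4, so every block has size 1 → block sizes [1, 1, 1, 1]

Assembling the blocks gives a Jordan form
J =
  [-4,  0,  0,  0]
  [ 0, -4,  0,  0]
  [ 0,  0, -4,  0]
  [ 0,  0,  0, -4]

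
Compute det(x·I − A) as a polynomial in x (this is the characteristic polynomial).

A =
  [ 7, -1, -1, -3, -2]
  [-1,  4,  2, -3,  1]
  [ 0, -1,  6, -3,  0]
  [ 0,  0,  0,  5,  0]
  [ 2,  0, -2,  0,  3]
x^5 - 25*x^4 + 250*x^3 - 1250*x^2 + 3125*x - 3125

Expanding det(x·I − A) (e.g. by cofactor expansion or by noting that A is similar to its Jordan form J, which has the same characteristic polynomial as A) gives
  χ_A(x) = x^5 - 25*x^4 + 250*x^3 - 1250*x^2 + 3125*x - 3125
which factors as (x - 5)^5. The eigenvalues (with algebraic multiplicities) are λ = 5 with multiplicity 5.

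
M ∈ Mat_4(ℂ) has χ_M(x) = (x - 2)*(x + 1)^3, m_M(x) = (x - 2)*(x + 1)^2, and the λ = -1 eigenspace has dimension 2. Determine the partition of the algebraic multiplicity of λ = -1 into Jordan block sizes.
Block sizes for λ = -1: [2, 1]

Step 1 — from the characteristic polynomial, algebraic multiplicity of λ = -1 is 3. From dim ker(M − (-1)·I) = 2, there are exactly 2 Jordan blocks for λ = -1.
Step 2 — from the minimal polynomial, the factor (x + 1)^2 tells us the largest block for λ = -1 has size 2.
Step 3 — with total size 3, 2 blocks, and largest block 2, the block sizes (in nonincreasing order) are [2, 1].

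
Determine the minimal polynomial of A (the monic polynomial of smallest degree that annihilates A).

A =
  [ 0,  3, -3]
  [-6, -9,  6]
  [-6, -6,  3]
x^2 + 3*x

The characteristic polynomial is χ_A(x) = x*(x + 3)^2, so the eigenvalues are known. The minimal polynomial is
  m_A(x) = Π_λ (x − λ)^{k_λ}
where k_λ is the size of the *largest* Jordan block for λ (equivalently, the smallest k with (A − λI)^k v = 0 for every generalised eigenvector v of λ).

  λ = -3: largest Jordan block has size 1, contributing (x + 3)
  λ = 0: largest Jordan block has size 1, contributing (x − 0)

So m_A(x) = x*(x + 3) = x^2 + 3*x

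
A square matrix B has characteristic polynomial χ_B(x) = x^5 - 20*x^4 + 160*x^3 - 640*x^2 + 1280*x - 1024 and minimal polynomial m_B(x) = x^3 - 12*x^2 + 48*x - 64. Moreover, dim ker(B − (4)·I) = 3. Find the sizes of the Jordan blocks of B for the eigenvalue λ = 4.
Block sizes for λ = 4: [3, 1, 1]

Step 1 — from the characteristic polynomial, algebraic multiplicity of λ = 4 is 5. From dim ker(B − (4)·I) = 3, there are exactly 3 Jordan blocks for λ = 4.
Step 2 — from the minimal polynomial, the factor (x − 4)^3 tells us the largest block for λ = 4 has size 3.
Step 3 — with total size 5, 3 blocks, and largest block 3, the block sizes (in nonincreasing order) are [3, 1, 1].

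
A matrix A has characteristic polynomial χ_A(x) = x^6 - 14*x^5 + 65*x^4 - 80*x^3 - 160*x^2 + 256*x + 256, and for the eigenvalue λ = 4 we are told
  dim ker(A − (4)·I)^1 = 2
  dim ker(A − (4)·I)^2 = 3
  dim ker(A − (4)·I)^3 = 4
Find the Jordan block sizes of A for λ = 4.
Block sizes for λ = 4: [3, 1]

From the dimensions of kernels of powers, the number of Jordan blocks of size at least j is d_j − d_{j−1} where d_j = dim ker(N^j) (with d_0 = 0). Computing the differences gives [2, 1, 1].
The number of blocks of size exactly k is (#blocks of size ≥ k) − (#blocks of size ≥ k + 1), so the partition is: 1 block(s) of size 1, 1 block(s) of size 3.
In nonincreasing order the block sizes are [3, 1].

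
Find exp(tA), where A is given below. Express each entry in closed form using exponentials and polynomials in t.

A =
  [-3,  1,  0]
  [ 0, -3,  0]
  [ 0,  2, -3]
e^{tA} =
  [exp(-3*t), t*exp(-3*t), 0]
  [0, exp(-3*t), 0]
  [0, 2*t*exp(-3*t), exp(-3*t)]

Strategy: write A = P · J · P⁻¹ where J is a Jordan canonical form, so e^{tA} = P · e^{tJ} · P⁻¹, and e^{tJ} can be computed block-by-block.

A has Jordan form
J =
  [-3,  1,  0]
  [ 0, -3,  0]
  [ 0,  0, -3]
(up to reordering of blocks).

Per-block formulas:
  For a 2×2 Jordan block J_2(-3): exp(t · J_2(-3)) = e^(-3t)·(I + t·N), where N is the 2×2 nilpotent shift.
  For a 1×1 block at λ = -3: exp(t · [-3]) = [e^(-3t)].

After assembling e^{tJ} and conjugating by P, we get:

e^{tA} =
  [exp(-3*t), t*exp(-3*t), 0]
  [0, exp(-3*t), 0]
  [0, 2*t*exp(-3*t), exp(-3*t)]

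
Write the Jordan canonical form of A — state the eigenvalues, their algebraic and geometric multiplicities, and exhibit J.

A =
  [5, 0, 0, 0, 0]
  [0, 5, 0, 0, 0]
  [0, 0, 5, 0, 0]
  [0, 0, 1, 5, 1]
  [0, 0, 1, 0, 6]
J_1(5) ⊕ J_1(5) ⊕ J_1(5) ⊕ J_1(5) ⊕ J_1(6)

The characteristic polynomial is
  det(x·I − A) = x^5 - 26*x^4 + 270*x^3 - 1400*x^2 + 3625*x - 3750 = (x - 6)*(x - 5)^4

Eigenvalues and multiplicities (the geometric multiplicity of λ is n − rank(A − λI), which equals the number of Jordan blocks for λ):
  λ = 5: algebraic multiplicity = 4, geometric multiplicity = 4
  λ = 6: algebraic multiplicity = 1, geometric multiplicity = 1

Determining the block sizes for each eigenvalue:
  λ = 5: gm = am = 4, so every block has size 1 → block sizes [1, 1, 1, 1]
  λ = 6: one block (gm = 1), so the single block has size am = 1 → block sizes [1]

Assembling the blocks gives a Jordan form
J =
  [5, 0, 0, 0, 0]
  [0, 5, 0, 0, 0]
  [0, 0, 5, 0, 0]
  [0, 0, 0, 5, 0]
  [0, 0, 0, 0, 6]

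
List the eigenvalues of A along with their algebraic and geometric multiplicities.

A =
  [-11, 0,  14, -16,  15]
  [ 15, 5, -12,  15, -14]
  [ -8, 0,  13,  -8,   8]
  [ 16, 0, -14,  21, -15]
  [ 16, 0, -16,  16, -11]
λ = -3: alg = 1, geom = 1; λ = 5: alg = 4, geom = 2

Step 1 — factor the characteristic polynomial to read off the algebraic multiplicities:
  χ_A(x) = (x - 5)^4*(x + 3)

Step 2 — compute geometric multiplicities via the rank-nullity identity g(λ) = n − rank(A − λI):
  rank(A − (-3)·I) = 4, so dim ker(A − (-3)·I) = n − 4 = 1
  rank(A − (5)·I) = 3, so dim ker(A − (5)·I) = n − 3 = 2

Summary:
  λ = -3: algebraic multiplicity = 1, geometric multiplicity = 1
  λ = 5: algebraic multiplicity = 4, geometric multiplicity = 2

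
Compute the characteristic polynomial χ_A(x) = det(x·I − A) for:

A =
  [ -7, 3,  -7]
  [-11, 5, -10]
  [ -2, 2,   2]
x^3

Expanding det(x·I − A) (e.g. by cofactor expansion or by noting that A is similar to its Jordan form J, which has the same characteristic polynomial as A) gives
  χ_A(x) = x^3
which factors as x^3. The eigenvalues (with algebraic multiplicities) are λ = 0 with multiplicity 3.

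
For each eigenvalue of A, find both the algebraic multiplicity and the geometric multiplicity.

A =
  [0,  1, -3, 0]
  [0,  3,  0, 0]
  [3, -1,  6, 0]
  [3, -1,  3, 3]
λ = 3: alg = 4, geom = 3

Step 1 — factor the characteristic polynomial to read off the algebraic multiplicities:
  χ_A(x) = (x - 3)^4

Step 2 — compute geometric multiplicities via the rank-nullity identity g(λ) = n − rank(A − λI):
  rank(A − (3)·I) = 1, so dim ker(A − (3)·I) = n − 1 = 3

Summary:
  λ = 3: algebraic multiplicity = 4, geometric multiplicity = 3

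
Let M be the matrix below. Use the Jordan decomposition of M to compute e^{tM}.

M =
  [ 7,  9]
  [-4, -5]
e^{tM} =
  [6*t*exp(t) + exp(t), 9*t*exp(t)]
  [-4*t*exp(t), -6*t*exp(t) + exp(t)]

Strategy: write M = P · J · P⁻¹ where J is a Jordan canonical form, so e^{tM} = P · e^{tJ} · P⁻¹, and e^{tJ} can be computed block-by-block.

M has Jordan form
J =
  [1, 1]
  [0, 1]
(up to reordering of blocks).

Per-block formulas:
  For a 2×2 Jordan block J_2(1): exp(t · J_2(1)) = e^(1t)·(I + t·N), where N is the 2×2 nilpotent shift.

After assembling e^{tJ} and conjugating by P, we get:

e^{tM} =
  [6*t*exp(t) + exp(t), 9*t*exp(t)]
  [-4*t*exp(t), -6*t*exp(t) + exp(t)]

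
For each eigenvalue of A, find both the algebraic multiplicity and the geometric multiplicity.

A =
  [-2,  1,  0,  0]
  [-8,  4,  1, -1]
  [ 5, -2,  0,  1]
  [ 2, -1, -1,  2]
λ = 1: alg = 4, geom = 2

Step 1 — factor the characteristic polynomial to read off the algebraic multiplicities:
  χ_A(x) = (x - 1)^4

Step 2 — compute geometric multiplicities via the rank-nullity identity g(λ) = n − rank(A − λI):
  rank(A − (1)·I) = 2, so dim ker(A − (1)·I) = n − 2 = 2

Summary:
  λ = 1: algebraic multiplicity = 4, geometric multiplicity = 2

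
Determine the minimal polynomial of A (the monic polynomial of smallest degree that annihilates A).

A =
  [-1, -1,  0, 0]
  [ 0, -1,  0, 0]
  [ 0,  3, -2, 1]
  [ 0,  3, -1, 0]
x^2 + 2*x + 1

The characteristic polynomial is χ_A(x) = (x + 1)^4, so the eigenvalues are known. The minimal polynomial is
  m_A(x) = Π_λ (x − λ)^{k_λ}
where k_λ is the size of the *largest* Jordan block for λ (equivalently, the smallest k with (A − λI)^k v = 0 for every generalised eigenvector v of λ).

  λ = -1: largest Jordan block has size 2, contributing (x + 1)^2

So m_A(x) = (x + 1)^2 = x^2 + 2*x + 1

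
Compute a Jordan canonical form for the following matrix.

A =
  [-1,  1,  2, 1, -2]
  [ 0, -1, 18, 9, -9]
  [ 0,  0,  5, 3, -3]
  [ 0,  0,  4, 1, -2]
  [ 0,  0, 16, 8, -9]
J_3(-1) ⊕ J_1(-1) ⊕ J_1(-1)

The characteristic polynomial is
  det(x·I − A) = x^5 + 5*x^4 + 10*x^3 + 10*x^2 + 5*x + 1 = (x + 1)^5

Eigenvalues and multiplicities (the geometric multiplicity of λ is n − rank(A − λI), which equals the number of Jordan blocks for λ):
  λ = -1: algebraic multiplicity = 5, geometric multiplicity = 3

Determining the block sizes for each eigenvalue:
  λ = -1: with am = 5 and gm = 3, the partition is not yet determined (e.g. several partitions of 5 into 3 parts exist). Let N = A − (-1)·I. Computing rank(N^1) = 2, rank(N^2) = 1, rank(N^3) = 0; the number of blocks of size ≥ j is rank(N^{j−1}) − rank(N^j), giving [3, 1, 1]. So we have 1 block(s) of size 3, 2 block(s) of size 1 → block sizes [3, 1, 1]

Assembling the blocks gives a Jordan form
J =
  [-1,  1,  0,  0,  0]
  [ 0, -1,  1,  0,  0]
  [ 0,  0, -1,  0,  0]
  [ 0,  0,  0, -1,  0]
  [ 0,  0,  0,  0, -1]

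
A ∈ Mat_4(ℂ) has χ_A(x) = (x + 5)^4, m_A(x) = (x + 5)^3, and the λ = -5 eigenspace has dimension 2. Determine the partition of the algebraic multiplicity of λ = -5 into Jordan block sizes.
Block sizes for λ = -5: [3, 1]

Step 1 — from the characteristic polynomial, algebraic multiplicity of λ = -5 is 4. From dim ker(A − (-5)·I) = 2, there are exactly 2 Jordan blocks for λ = -5.
Step 2 — from the minimal polynomial, the factor (x + 5)^3 tells us the largest block for λ = -5 has size 3.
Step 3 — with total size 4, 2 blocks, and largest block 3, the block sizes (in nonincreasing order) are [3, 1].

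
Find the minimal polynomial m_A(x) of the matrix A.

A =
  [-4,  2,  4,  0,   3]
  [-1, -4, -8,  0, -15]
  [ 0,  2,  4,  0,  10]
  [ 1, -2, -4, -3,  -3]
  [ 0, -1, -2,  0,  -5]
x^4 + 9*x^3 + 27*x^2 + 27*x

The characteristic polynomial is χ_A(x) = x*(x + 3)^4, so the eigenvalues are known. The minimal polynomial is
  m_A(x) = Π_λ (x − λ)^{k_λ}
where k_λ is the size of the *largest* Jordan block for λ (equivalently, the smallest k with (A − λI)^k v = 0 for every generalised eigenvector v of λ).

  λ = -3: largest Jordan block has size 3, contributing (x + 3)^3
  λ = 0: largest Jordan block has size 1, contributing (x − 0)

So m_A(x) = x*(x + 3)^3 = x^4 + 9*x^3 + 27*x^2 + 27*x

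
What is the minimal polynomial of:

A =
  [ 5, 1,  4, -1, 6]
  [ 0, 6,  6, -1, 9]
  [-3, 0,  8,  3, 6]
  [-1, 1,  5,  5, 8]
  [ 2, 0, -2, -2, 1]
x^3 - 15*x^2 + 75*x - 125

The characteristic polynomial is χ_A(x) = (x - 5)^5, so the eigenvalues are known. The minimal polynomial is
  m_A(x) = Π_λ (x − λ)^{k_λ}
where k_λ is the size of the *largest* Jordan block for λ (equivalently, the smallest k with (A − λI)^k v = 0 for every generalised eigenvector v of λ).

  λ = 5: largest Jordan block has size 3, contributing (x − 5)^3

So m_A(x) = (x - 5)^3 = x^3 - 15*x^2 + 75*x - 125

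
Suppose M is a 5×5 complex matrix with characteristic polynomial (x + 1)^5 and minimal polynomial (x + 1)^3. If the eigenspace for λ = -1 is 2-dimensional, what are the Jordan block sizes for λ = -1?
Block sizes for λ = -1: [3, 2]

Step 1 — from the characteristic polynomial, algebraic multiplicity of λ = -1 is 5. From dim ker(M − (-1)·I) = 2, there are exactly 2 Jordan blocks for λ = -1.
Step 2 — from the minimal polynomial, the factor (x + 1)^3 tells us the largest block for λ = -1 has size 3.
Step 3 — with total size 5, 2 blocks, and largest block 3, the block sizes (in nonincreasing order) are [3, 2].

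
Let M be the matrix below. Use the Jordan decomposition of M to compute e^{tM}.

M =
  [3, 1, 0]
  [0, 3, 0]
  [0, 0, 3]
e^{tM} =
  [exp(3*t), t*exp(3*t), 0]
  [0, exp(3*t), 0]
  [0, 0, exp(3*t)]

Strategy: write M = P · J · P⁻¹ where J is a Jordan canonical form, so e^{tM} = P · e^{tJ} · P⁻¹, and e^{tJ} can be computed block-by-block.

M has Jordan form
J =
  [3, 1, 0]
  [0, 3, 0]
  [0, 0, 3]
(up to reordering of blocks).

Per-block formulas:
  For a 2×2 Jordan block J_2(3): exp(t · J_2(3)) = e^(3t)·(I + t·N), where N is the 2×2 nilpotent shift.
  For a 1×1 block at λ = 3: exp(t · [3]) = [e^(3t)].

After assembling e^{tJ} and conjugating by P, we get:

e^{tM} =
  [exp(3*t), t*exp(3*t), 0]
  [0, exp(3*t), 0]
  [0, 0, exp(3*t)]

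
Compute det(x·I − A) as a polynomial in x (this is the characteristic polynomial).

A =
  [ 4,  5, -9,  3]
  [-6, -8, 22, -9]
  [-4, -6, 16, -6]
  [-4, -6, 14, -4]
x^4 - 8*x^3 + 24*x^2 - 32*x + 16

Expanding det(x·I − A) (e.g. by cofactor expansion or by noting that A is similar to its Jordan form J, which has the same characteristic polynomial as A) gives
  χ_A(x) = x^4 - 8*x^3 + 24*x^2 - 32*x + 16
which factors as (x - 2)^4. The eigenvalues (with algebraic multiplicities) are λ = 2 with multiplicity 4.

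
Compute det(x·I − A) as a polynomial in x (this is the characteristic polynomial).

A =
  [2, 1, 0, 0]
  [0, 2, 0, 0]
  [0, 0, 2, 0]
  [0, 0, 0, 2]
x^4 - 8*x^3 + 24*x^2 - 32*x + 16

Expanding det(x·I − A) (e.g. by cofactor expansion or by noting that A is similar to its Jordan form J, which has the same characteristic polynomial as A) gives
  χ_A(x) = x^4 - 8*x^3 + 24*x^2 - 32*x + 16
which factors as (x - 2)^4. The eigenvalues (with algebraic multiplicities) are λ = 2 with multiplicity 4.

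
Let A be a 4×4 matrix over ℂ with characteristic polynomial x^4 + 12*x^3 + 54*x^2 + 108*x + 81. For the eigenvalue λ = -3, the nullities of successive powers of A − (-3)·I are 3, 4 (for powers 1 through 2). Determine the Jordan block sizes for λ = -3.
Block sizes for λ = -3: [2, 1, 1]

From the dimensions of kernels of powers, the number of Jordan blocks of size at least j is d_j − d_{j−1} where d_j = dim ker(N^j) (with d_0 = 0). Computing the differences gives [3, 1].
The number of blocks of size exactly k is (#blocks of size ≥ k) − (#blocks of size ≥ k + 1), so the partition is: 2 block(s) of size 1, 1 block(s) of size 2.
In nonincreasing order the block sizes are [2, 1, 1].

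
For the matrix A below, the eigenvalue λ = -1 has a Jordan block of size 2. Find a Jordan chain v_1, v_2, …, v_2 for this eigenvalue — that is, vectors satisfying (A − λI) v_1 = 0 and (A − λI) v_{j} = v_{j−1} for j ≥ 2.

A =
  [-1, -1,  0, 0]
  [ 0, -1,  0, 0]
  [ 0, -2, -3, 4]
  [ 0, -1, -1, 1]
A Jordan chain for λ = -1 of length 2:
v_1 = (-1, 0, -2, -1)ᵀ
v_2 = (0, 1, 0, 0)ᵀ

Let N = A − (-1)·I. We want v_2 with N^2 v_2 = 0 but N^1 v_2 ≠ 0; then v_{j-1} := N · v_j for j = 2, …, 2.

Pick v_2 = (0, 1, 0, 0)ᵀ.
Then v_1 = N · v_2 = (-1, 0, -2, -1)ᵀ.

Sanity check: (A − (-1)·I) v_1 = (0, 0, 0, 0)ᵀ = 0. ✓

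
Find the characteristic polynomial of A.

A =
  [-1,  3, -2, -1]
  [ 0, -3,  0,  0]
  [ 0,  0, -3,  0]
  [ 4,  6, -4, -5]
x^4 + 12*x^3 + 54*x^2 + 108*x + 81

Expanding det(x·I − A) (e.g. by cofactor expansion or by noting that A is similar to its Jordan form J, which has the same characteristic polynomial as A) gives
  χ_A(x) = x^4 + 12*x^3 + 54*x^2 + 108*x + 81
which factors as (x + 3)^4. The eigenvalues (with algebraic multiplicities) are λ = -3 with multiplicity 4.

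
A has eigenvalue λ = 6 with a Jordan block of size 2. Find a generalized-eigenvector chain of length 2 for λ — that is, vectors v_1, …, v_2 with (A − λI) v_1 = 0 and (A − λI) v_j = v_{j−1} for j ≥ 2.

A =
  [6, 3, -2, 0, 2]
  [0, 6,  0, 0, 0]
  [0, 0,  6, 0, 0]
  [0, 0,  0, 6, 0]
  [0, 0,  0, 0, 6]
A Jordan chain for λ = 6 of length 2:
v_1 = (3, 0, 0, 0, 0)ᵀ
v_2 = (0, 1, 0, 0, 0)ᵀ

Let N = A − (6)·I. We want v_2 with N^2 v_2 = 0 but N^1 v_2 ≠ 0; then v_{j-1} := N · v_j for j = 2, …, 2.

Pick v_2 = (0, 1, 0, 0, 0)ᵀ.
Then v_1 = N · v_2 = (3, 0, 0, 0, 0)ᵀ.

Sanity check: (A − (6)·I) v_1 = (0, 0, 0, 0, 0)ᵀ = 0. ✓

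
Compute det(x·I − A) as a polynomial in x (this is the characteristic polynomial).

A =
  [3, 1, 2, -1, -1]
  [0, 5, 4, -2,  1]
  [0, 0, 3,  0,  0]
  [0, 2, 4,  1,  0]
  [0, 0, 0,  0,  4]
x^5 - 16*x^4 + 102*x^3 - 324*x^2 + 513*x - 324

Expanding det(x·I − A) (e.g. by cofactor expansion or by noting that A is similar to its Jordan form J, which has the same characteristic polynomial as A) gives
  χ_A(x) = x^5 - 16*x^4 + 102*x^3 - 324*x^2 + 513*x - 324
which factors as (x - 4)*(x - 3)^4. The eigenvalues (with algebraic multiplicities) are λ = 3 with multiplicity 4, λ = 4 with multiplicity 1.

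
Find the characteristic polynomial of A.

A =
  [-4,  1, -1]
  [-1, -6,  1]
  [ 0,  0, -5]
x^3 + 15*x^2 + 75*x + 125

Expanding det(x·I − A) (e.g. by cofactor expansion or by noting that A is similar to its Jordan form J, which has the same characteristic polynomial as A) gives
  χ_A(x) = x^3 + 15*x^2 + 75*x + 125
which factors as (x + 5)^3. The eigenvalues (with algebraic multiplicities) are λ = -5 with multiplicity 3.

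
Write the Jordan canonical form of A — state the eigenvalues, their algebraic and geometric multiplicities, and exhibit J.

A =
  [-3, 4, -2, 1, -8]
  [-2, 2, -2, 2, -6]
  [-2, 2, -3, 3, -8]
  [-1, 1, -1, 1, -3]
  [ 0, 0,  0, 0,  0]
J_3(-1) ⊕ J_1(0) ⊕ J_1(0)

The characteristic polynomial is
  det(x·I − A) = x^5 + 3*x^4 + 3*x^3 + x^2 = x^2*(x + 1)^3

Eigenvalues and multiplicities (the geometric multiplicity of λ is n − rank(A − λI), which equals the number of Jordan blocks for λ):
  λ = -1: algebraic multiplicity = 3, geometric multiplicity = 1
  λ = 0: algebraic multiplicity = 2, geometric multiplicity = 2

Determining the block sizes for each eigenvalue:
  λ = -1: one block (gm = 1), so the single block has size am = 3 → block sizes [3]
  λ = 0: gm = am = 2, so every block has size 1 → block sizes [1, 1]

Assembling the blocks gives a Jordan form
J =
  [-1,  1,  0, 0, 0]
  [ 0, -1,  1, 0, 0]
  [ 0,  0, -1, 0, 0]
  [ 0,  0,  0, 0, 0]
  [ 0,  0,  0, 0, 0]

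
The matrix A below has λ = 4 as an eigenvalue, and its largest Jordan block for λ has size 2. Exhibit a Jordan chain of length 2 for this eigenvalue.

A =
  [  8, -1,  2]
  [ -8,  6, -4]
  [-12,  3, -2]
A Jordan chain for λ = 4 of length 2:
v_1 = (4, -8, -12)ᵀ
v_2 = (1, 0, 0)ᵀ

Let N = A − (4)·I. We want v_2 with N^2 v_2 = 0 but N^1 v_2 ≠ 0; then v_{j-1} := N · v_j for j = 2, …, 2.

Pick v_2 = (1, 0, 0)ᵀ.
Then v_1 = N · v_2 = (4, -8, -12)ᵀ.

Sanity check: (A − (4)·I) v_1 = (0, 0, 0)ᵀ = 0. ✓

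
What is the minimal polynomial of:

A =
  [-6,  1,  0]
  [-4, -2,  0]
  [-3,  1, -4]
x^3 + 12*x^2 + 48*x + 64

The characteristic polynomial is χ_A(x) = (x + 4)^3, so the eigenvalues are known. The minimal polynomial is
  m_A(x) = Π_λ (x − λ)^{k_λ}
where k_λ is the size of the *largest* Jordan block for λ (equivalently, the smallest k with (A − λI)^k v = 0 for every generalised eigenvector v of λ).

  λ = -4: largest Jordan block has size 3, contributing (x + 4)^3

So m_A(x) = (x + 4)^3 = x^3 + 12*x^2 + 48*x + 64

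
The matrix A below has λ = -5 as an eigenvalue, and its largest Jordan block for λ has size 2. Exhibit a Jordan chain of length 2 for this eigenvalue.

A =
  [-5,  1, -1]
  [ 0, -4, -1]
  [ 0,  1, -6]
A Jordan chain for λ = -5 of length 2:
v_1 = (1, 1, 1)ᵀ
v_2 = (0, 1, 0)ᵀ

Let N = A − (-5)·I. We want v_2 with N^2 v_2 = 0 but N^1 v_2 ≠ 0; then v_{j-1} := N · v_j for j = 2, …, 2.

Pick v_2 = (0, 1, 0)ᵀ.
Then v_1 = N · v_2 = (1, 1, 1)ᵀ.

Sanity check: (A − (-5)·I) v_1 = (0, 0, 0)ᵀ = 0. ✓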